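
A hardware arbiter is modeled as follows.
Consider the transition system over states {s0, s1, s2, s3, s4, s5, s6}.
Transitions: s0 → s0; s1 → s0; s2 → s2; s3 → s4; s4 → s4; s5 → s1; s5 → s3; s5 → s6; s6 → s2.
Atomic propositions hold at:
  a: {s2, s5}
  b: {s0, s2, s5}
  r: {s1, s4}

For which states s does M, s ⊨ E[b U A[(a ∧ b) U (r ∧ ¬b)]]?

{s1, s4, s5}

Sat(a ∧ b) = {s2, s5}
Sat(¬b) = {s1, s3, s4, s6}
Sat(r ∧ ¬b) = {s1, s4}
A[(a ∧ b) U (r ∧ ¬b)]: least fixpoint, start Z0 = Sat((r ∧ ¬b)) = {s1, s4}, add states in Sat(a ∧ b) with every successor in Z. Already a fixed point.
Sat(A[(a ∧ b) U (r ∧ ¬b)]) = {s1, s4}
E[b U A[(a ∧ b) U (r ∧ ¬b)]]: least fixpoint, start Z0 = Sat(A[(a ∧ b) U (r ∧ ¬b)]) = {s1, s4}, add states in Sat(b) with some successor in Z. Z1 = {s1, s4, s5}; fixed.
Sat(E[b U A[(a ∧ b) U (r ∧ ¬b)]]) = {s1, s4, s5}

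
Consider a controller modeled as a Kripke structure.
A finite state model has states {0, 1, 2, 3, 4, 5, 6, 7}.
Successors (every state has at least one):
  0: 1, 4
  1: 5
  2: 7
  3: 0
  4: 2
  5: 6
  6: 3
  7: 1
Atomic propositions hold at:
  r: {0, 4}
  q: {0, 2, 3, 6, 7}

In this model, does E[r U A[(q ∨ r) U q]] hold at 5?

Sat(q ∨ r) = {0, 2, 3, 4, 6, 7}
A[(q ∨ r) U q]: least fixpoint, start Z0 = Sat(q) = {0, 2, 3, 6, 7}, add states in Sat(q ∨ r) with every successor in Z. Z1 = {0, 2, 3, 4, 6, 7}; fixed.
Sat(A[(q ∨ r) U q]) = {0, 2, 3, 4, 6, 7}
E[r U A[(q ∨ r) U q]]: least fixpoint, start Z0 = Sat(A[(q ∨ r) U q]) = {0, 2, 3, 4, 6, 7}, add states in Sat(r) with some successor in Z. Already a fixed point.
Sat(E[r U A[(q ∨ r) U q]]) = {0, 2, 3, 4, 6, 7}
5 ∉ Sat(E[r U A[(q ∨ r) U q]]) = {0, 2, 3, 4, 6, 7}, so the formula does not hold at 5.

No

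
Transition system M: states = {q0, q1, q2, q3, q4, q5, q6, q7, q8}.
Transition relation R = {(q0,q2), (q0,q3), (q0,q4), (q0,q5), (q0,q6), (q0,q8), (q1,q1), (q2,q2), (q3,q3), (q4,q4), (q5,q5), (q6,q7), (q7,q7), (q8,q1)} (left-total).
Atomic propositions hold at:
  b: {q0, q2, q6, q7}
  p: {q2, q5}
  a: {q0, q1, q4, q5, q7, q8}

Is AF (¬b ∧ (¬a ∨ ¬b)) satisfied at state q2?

Sat(¬b) = {q1, q3, q4, q5, q8}
Sat(¬a) = {q2, q3, q6}
Sat(¬a ∨ ¬b) = {q1, q2, q3, q4, q5, q6, q8}
Sat(¬b ∧ (¬a ∨ ¬b)) = {q1, q3, q4, q5, q8}
AF (¬b ∧ (¬a ∨ ¬b)): least fixpoint, start Z0 = {q1, q3, q4, q5, q8}, add states with every successor in Z. Already a fixed point.
Sat(AF (¬b ∧ (¬a ∨ ¬b))) = {q1, q3, q4, q5, q8}
q2 ∉ Sat(AF (¬b ∧ (¬a ∨ ¬b))) = {q1, q3, q4, q5, q8}, so the formula does not hold at q2.

No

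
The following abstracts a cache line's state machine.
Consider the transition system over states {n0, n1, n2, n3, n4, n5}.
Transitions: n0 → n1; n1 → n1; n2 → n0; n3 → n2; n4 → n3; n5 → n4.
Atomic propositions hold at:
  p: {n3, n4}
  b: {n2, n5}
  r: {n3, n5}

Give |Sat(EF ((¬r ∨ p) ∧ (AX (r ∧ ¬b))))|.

2

Sat(¬r) = {n0, n1, n2, n4}
Sat(¬r ∨ p) = {n0, n1, n2, n3, n4}
Sat(¬b) = {n0, n1, n3, n4}
Sat(r ∧ ¬b) = {n3}
Sat(AX (r ∧ ¬b)) = {s : every successor in {n3}} = {n4}
Sat((¬r ∨ p) ∧ (AX (r ∧ ¬b))) = {n4}
EF ((¬r ∨ p) ∧ (AX (r ∧ ¬b))): least fixpoint, start Z0 = {n4}, add states with some successor in Z. Z1 = {n4, n5}; fixed.
Sat(EF ((¬r ∨ p) ∧ (AX (r ∧ ¬b)))) = {n4, n5}
|Sat(EF ((¬r ∨ p) ∧ (AX (r ∧ ¬b))))| = |{n4, n5}| = 2.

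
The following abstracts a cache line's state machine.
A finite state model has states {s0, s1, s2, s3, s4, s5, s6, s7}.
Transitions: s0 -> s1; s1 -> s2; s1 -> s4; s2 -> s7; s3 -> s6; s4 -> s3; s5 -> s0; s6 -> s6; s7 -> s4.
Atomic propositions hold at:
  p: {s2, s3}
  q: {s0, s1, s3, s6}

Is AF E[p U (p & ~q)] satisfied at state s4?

Sat(~q) = {s2, s4, s5, s7}
Sat(p & ~q) = {s2}
E[p U (p & ~q)]: least fixpoint, start Z0 = Sat((p & ~q)) = {s2}, add states in Sat(p) with some successor in Z. Already a fixed point.
Sat(E[p U (p & ~q)]) = {s2}
AF E[p U (p & ~q)]: least fixpoint, start Z0 = {s2}, add states with every successor in Z. Already a fixed point.
Sat(AF E[p U (p & ~q)]) = {s2}
s4 ∉ Sat(AF E[p U (p & ~q)]) = {s2}, so the formula does not hold at s4.

No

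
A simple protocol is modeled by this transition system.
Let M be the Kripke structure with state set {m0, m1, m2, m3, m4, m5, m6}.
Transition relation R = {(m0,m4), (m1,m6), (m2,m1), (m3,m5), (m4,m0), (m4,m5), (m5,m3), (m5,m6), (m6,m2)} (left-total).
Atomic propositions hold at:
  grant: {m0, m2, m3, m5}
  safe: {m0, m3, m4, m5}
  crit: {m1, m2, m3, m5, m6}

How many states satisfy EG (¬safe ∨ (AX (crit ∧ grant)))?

Sat(¬safe) = {m1, m2, m6}
Sat(crit ∧ grant) = {m2, m3, m5}
Sat(AX (crit ∧ grant)) = {s : every successor in {m2, m3, m5}} = {m3, m6}
Sat(¬safe ∨ (AX (crit ∧ grant))) = {m1, m2, m3, m6}
EG (¬safe ∨ (AX (crit ∧ grant))): greatest fixpoint, start Z0 = {m1, m2, m3, m6}, keep only states in Sat with some successor in Z. Z1 = {m1, m2, m6}; fixed.
Sat(EG (¬safe ∨ (AX (crit ∧ grant)))) = {m1, m2, m6}
|Sat(EG (¬safe ∨ (AX (crit ∧ grant))))| = |{m1, m2, m6}| = 3.

3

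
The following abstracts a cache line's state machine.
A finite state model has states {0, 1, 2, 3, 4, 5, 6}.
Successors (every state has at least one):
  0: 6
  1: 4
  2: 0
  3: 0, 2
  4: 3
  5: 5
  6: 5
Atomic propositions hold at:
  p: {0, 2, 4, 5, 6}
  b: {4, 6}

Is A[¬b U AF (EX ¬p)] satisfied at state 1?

Sat(¬b) = {0, 1, 2, 3, 5}
Sat(¬p) = {1, 3}
Sat(EX ¬p) = {s : some successor in {1, 3}} = {4}
AF (EX ¬p): least fixpoint, start Z0 = {4}, add states with every successor in Z. Z1 = {1, 4}; fixed.
Sat(AF (EX ¬p)) = {1, 4}
A[¬b U AF (EX ¬p)]: least fixpoint, start Z0 = Sat(AF (EX ¬p)) = {1, 4}, add states in Sat(¬b) with every successor in Z. Already a fixed point.
Sat(A[¬b U AF (EX ¬p)]) = {1, 4}
1 ∈ Sat(A[¬b U AF (EX ¬p)]) = {1, 4}, so the formula holds at 1.

Yes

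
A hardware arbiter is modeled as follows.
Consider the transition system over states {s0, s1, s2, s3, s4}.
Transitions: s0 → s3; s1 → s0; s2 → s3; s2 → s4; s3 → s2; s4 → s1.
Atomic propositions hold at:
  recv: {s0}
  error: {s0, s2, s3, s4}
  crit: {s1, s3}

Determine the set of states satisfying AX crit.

{s0, s4}

Sat(AX crit) = {s : every successor in {s1, s3}} = {s0, s4}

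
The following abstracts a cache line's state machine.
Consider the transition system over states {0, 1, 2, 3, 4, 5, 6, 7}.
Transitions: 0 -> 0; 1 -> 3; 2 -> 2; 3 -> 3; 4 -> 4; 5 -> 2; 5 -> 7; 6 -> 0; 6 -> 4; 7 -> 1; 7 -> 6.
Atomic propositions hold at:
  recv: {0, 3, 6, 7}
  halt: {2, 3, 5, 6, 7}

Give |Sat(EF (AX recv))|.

Sat(AX recv) = {s : every successor in {0, 3, 6, 7}} = {0, 1, 3}
EF (AX recv): least fixpoint, start Z0 = {0, 1, 3}, add states with some successor in Z. Z1 = {0, 1, 3, 6, 7}; Z2 = {0, 1, 3, 5, 6, 7}; fixed.
Sat(EF (AX recv)) = {0, 1, 3, 5, 6, 7}
|Sat(EF (AX recv))| = |{0, 1, 3, 5, 6, 7}| = 6.

6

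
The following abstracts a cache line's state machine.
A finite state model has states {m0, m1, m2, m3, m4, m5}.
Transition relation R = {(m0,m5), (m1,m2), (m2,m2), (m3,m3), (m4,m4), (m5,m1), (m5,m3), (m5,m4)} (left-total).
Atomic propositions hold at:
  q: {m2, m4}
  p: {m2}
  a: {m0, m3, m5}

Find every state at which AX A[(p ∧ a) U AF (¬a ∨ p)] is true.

Sat(p ∧ a) = ∅
Sat(¬a) = {m1, m2, m4}
Sat(¬a ∨ p) = {m1, m2, m4}
AF (¬a ∨ p): least fixpoint, start Z0 = {m1, m2, m4}, add states with every successor in Z. Already a fixed point.
Sat(AF (¬a ∨ p)) = {m1, m2, m4}
A[(p ∧ a) U AF (¬a ∨ p)]: least fixpoint, start Z0 = Sat(AF (¬a ∨ p)) = {m1, m2, m4}, add states in Sat(p ∧ a) with every successor in Z. Already a fixed point.
Sat(A[(p ∧ a) U AF (¬a ∨ p)]) = {m1, m2, m4}
Sat(AX A[(p ∧ a) U AF (¬a ∨ p)]) = {s : every successor in {m1, m2, m4}} = {m1, m2, m4}

{m1, m2, m4}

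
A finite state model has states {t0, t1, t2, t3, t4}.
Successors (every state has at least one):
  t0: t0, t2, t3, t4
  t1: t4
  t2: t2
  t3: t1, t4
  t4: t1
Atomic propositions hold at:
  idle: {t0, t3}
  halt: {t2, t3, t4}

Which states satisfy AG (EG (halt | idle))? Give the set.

{t2}

Sat(halt | idle) = {t0, t2, t3, t4}
EG (halt | idle): greatest fixpoint, start Z0 = {t0, t2, t3, t4}, keep only states in Sat with some successor in Z. Z1 = {t0, t2, t3}; Z2 = {t0, t2}; fixed.
Sat(EG (halt | idle)) = {t0, t2}
AG (EG (halt | idle)): greatest fixpoint, start Z0 = {t0, t2}, keep only states in Sat with every successor in Z. Z1 = {t2}; fixed.
Sat(AG (EG (halt | idle))) = {t2}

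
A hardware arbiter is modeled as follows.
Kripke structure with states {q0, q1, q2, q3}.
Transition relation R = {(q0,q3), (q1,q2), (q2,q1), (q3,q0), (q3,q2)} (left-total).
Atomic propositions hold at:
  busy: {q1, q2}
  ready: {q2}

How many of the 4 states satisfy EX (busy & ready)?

Sat(busy & ready) = {q2}
Sat(EX (busy & ready)) = {s : some successor in {q2}} = {q1, q3}
|Sat(EX (busy & ready))| = |{q1, q3}| = 2.

2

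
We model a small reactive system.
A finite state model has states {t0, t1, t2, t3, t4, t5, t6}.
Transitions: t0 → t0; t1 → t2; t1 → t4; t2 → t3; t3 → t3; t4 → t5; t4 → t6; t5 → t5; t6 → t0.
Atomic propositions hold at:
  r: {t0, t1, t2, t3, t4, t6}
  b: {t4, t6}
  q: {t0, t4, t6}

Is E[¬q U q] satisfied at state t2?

Sat(¬q) = {t1, t2, t3, t5}
E[¬q U q]: least fixpoint, start Z0 = Sat(q) = {t0, t4, t6}, add states in Sat(¬q) with some successor in Z. Z1 = {t0, t1, t4, t6}; fixed.
Sat(E[¬q U q]) = {t0, t1, t4, t6}
t2 ∉ Sat(E[¬q U q]) = {t0, t1, t4, t6}, so the formula does not hold at t2.

No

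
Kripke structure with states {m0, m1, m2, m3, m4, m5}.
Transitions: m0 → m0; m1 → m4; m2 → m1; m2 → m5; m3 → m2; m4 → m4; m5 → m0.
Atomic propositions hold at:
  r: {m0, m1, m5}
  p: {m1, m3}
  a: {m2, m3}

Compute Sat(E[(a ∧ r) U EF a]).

{m2, m3}

Sat(a ∧ r) = ∅
EF a: least fixpoint, start Z0 = {m2, m3}, add states with some successor in Z. Already a fixed point.
Sat(EF a) = {m2, m3}
E[(a ∧ r) U EF a]: least fixpoint, start Z0 = Sat(EF a) = {m2, m3}, add states in Sat(a ∧ r) with some successor in Z. Already a fixed point.
Sat(E[(a ∧ r) U EF a]) = {m2, m3}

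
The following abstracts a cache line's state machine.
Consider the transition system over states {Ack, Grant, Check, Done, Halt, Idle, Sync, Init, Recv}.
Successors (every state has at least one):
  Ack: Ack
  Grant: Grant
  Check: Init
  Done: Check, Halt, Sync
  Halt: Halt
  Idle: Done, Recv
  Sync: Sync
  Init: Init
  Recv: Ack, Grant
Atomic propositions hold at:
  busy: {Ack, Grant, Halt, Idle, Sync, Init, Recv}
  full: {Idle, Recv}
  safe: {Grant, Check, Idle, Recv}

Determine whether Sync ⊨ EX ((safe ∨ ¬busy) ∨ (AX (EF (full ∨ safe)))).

No

Sat(¬busy) = {Check, Done}
Sat(safe ∨ ¬busy) = {Grant, Check, Done, Idle, Recv}
Sat(full ∨ safe) = {Grant, Check, Idle, Recv}
EF (full ∨ safe): least fixpoint, start Z0 = {Grant, Check, Idle, Recv}, add states with some successor in Z. Z1 = {Grant, Check, Done, Idle, Recv}; fixed.
Sat(EF (full ∨ safe)) = {Grant, Check, Done, Idle, Recv}
Sat(AX (EF (full ∨ safe))) = {s : every successor in {Grant, Check, Done, Idle, Recv}} = {Grant, Idle}
Sat((safe ∨ ¬busy) ∨ (AX (EF (full ∨ safe)))) = {Grant, Check, Done, Idle, Recv}
Sat(EX ((safe ∨ ¬busy) ∨ (AX (EF (full ∨ safe))))) = {s : some successor in {Grant, Check, Done, Idle, Recv}} = {Grant, Done, Idle, Recv}
Sync ∉ Sat(EX ((safe ∨ ¬busy) ∨ (AX (EF (full ∨ safe))))) = {Grant, Done, Idle, Recv}, so the formula does not hold at Sync.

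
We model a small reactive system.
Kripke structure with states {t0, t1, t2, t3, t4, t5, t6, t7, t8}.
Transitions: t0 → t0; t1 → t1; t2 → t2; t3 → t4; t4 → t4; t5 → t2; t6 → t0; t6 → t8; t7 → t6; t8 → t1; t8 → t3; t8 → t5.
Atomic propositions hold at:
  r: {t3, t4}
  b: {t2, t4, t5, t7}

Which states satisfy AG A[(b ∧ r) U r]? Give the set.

Sat(b ∧ r) = {t4}
A[(b ∧ r) U r]: least fixpoint, start Z0 = Sat(r) = {t3, t4}, add states in Sat(b ∧ r) with every successor in Z. Already a fixed point.
Sat(A[(b ∧ r) U r]) = {t3, t4}
AG A[(b ∧ r) U r]: greatest fixpoint, start Z0 = {t3, t4}, keep only states in Sat with every successor in Z. Already a fixed point.
Sat(AG A[(b ∧ r) U r]) = {t3, t4}

{t3, t4}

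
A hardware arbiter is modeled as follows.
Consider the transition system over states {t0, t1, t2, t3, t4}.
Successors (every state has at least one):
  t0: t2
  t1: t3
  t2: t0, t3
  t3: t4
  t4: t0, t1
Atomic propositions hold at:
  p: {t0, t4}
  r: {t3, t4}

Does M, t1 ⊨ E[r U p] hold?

E[r U p]: least fixpoint, start Z0 = Sat(p) = {t0, t4}, add states in Sat(r) with some successor in Z. Z1 = {t0, t3, t4}; fixed.
Sat(E[r U p]) = {t0, t3, t4}
t1 ∉ Sat(E[r U p]) = {t0, t3, t4}, so the formula does not hold at t1.

No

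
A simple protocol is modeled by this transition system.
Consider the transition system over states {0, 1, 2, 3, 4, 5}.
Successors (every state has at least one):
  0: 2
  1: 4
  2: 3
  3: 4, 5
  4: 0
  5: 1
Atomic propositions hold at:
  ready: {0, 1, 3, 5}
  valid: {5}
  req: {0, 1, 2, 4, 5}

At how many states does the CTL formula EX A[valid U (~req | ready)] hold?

4

Sat(~req) = {3}
Sat(~req | ready) = {0, 1, 3, 5}
A[valid U (~req | ready)]: least fixpoint, start Z0 = Sat((~req | ready)) = {0, 1, 3, 5}, add states in Sat(valid) with every successor in Z. Already a fixed point.
Sat(A[valid U (~req | ready)]) = {0, 1, 3, 5}
Sat(EX A[valid U (~req | ready)]) = {s : some successor in {0, 1, 3, 5}} = {2, 3, 4, 5}
|Sat(EX A[valid U (~req | ready)])| = |{2, 3, 4, 5}| = 4.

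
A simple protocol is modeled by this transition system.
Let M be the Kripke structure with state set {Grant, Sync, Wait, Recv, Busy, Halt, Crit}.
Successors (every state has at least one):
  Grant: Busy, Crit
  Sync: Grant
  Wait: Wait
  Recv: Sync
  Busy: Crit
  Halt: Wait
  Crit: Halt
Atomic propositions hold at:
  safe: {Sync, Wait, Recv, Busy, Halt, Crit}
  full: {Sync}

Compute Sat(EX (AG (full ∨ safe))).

{Grant, Wait, Busy, Halt, Crit}

Sat(full ∨ safe) = {Sync, Wait, Recv, Busy, Halt, Crit}
AG (full ∨ safe): greatest fixpoint, start Z0 = {Sync, Wait, Recv, Busy, Halt, Crit}, keep only states in Sat with every successor in Z. Z1 = {Wait, Recv, Busy, Halt, Crit}; Z2 = {Wait, Busy, Halt, Crit}; fixed.
Sat(AG (full ∨ safe)) = {Wait, Busy, Halt, Crit}
Sat(EX (AG (full ∨ safe))) = {s : some successor in {Wait, Busy, Halt, Crit}} = {Grant, Wait, Busy, Halt, Crit}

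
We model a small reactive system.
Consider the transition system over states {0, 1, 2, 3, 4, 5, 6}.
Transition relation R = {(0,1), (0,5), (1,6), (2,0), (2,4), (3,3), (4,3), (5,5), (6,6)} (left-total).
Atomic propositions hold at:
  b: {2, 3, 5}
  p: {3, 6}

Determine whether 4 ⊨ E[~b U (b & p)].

Sat(~b) = {0, 1, 4, 6}
Sat(b & p) = {3}
E[~b U (b & p)]: least fixpoint, start Z0 = Sat((b & p)) = {3}, add states in Sat(~b) with some successor in Z. Z1 = {3, 4}; fixed.
Sat(E[~b U (b & p)]) = {3, 4}
4 ∈ Sat(E[~b U (b & p)]) = {3, 4}, so the formula holds at 4.

Yes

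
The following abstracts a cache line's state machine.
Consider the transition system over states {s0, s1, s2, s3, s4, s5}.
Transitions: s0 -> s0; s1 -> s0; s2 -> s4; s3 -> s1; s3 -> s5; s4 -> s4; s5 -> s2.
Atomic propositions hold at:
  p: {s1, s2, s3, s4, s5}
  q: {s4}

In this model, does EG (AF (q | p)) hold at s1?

Sat(q | p) = {s1, s2, s3, s4, s5}
AF (q | p): least fixpoint, start Z0 = {s1, s2, s3, s4, s5}, add states with every successor in Z. Already a fixed point.
Sat(AF (q | p)) = {s1, s2, s3, s4, s5}
EG (AF (q | p)): greatest fixpoint, start Z0 = {s1, s2, s3, s4, s5}, keep only states in Sat with some successor in Z. Z1 = {s2, s3, s4, s5}; fixed.
Sat(EG (AF (q | p))) = {s2, s3, s4, s5}
s1 ∉ Sat(EG (AF (q | p))) = {s2, s3, s4, s5}, so the formula does not hold at s1.

No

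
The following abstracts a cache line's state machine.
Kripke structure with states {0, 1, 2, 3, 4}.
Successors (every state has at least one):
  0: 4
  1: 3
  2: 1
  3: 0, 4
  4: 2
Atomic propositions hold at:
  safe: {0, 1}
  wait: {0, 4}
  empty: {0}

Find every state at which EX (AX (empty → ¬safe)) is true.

Sat(¬safe) = {2, 3, 4}
Sat(empty → ¬safe) = {1, 2, 3, 4}
Sat(AX (empty → ¬safe)) = {s : every successor in {1, 2, 3, 4}} = {0, 1, 2, 4}
Sat(EX (AX (empty → ¬safe))) = {s : some successor in {0, 1, 2, 4}} = {0, 2, 3, 4}

{0, 2, 3, 4}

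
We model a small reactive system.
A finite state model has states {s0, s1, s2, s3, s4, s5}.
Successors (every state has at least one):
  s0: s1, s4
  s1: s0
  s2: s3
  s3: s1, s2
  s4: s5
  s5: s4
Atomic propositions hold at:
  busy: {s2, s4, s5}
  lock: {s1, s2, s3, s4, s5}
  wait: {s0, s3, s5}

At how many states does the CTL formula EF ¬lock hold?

Sat(¬lock) = {s0}
EF ¬lock: least fixpoint, start Z0 = {s0}, add states with some successor in Z. Z1 = {s0, s1}; Z2 = {s0, s1, s3}; Z3 = {s0, s1, s2, s3}; fixed.
Sat(EF ¬lock) = {s0, s1, s2, s3}
|Sat(EF ¬lock)| = |{s0, s1, s2, s3}| = 4.

4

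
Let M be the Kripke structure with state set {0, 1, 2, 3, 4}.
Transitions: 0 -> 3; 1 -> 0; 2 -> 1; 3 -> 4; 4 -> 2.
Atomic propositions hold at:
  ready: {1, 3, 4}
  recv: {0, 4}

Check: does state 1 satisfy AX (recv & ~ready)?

Yes

Sat(~ready) = {0, 2}
Sat(recv & ~ready) = {0}
Sat(AX (recv & ~ready)) = {s : every successor in {0}} = {1}
1 ∈ Sat(AX (recv & ~ready)) = {1}, so the formula holds at 1.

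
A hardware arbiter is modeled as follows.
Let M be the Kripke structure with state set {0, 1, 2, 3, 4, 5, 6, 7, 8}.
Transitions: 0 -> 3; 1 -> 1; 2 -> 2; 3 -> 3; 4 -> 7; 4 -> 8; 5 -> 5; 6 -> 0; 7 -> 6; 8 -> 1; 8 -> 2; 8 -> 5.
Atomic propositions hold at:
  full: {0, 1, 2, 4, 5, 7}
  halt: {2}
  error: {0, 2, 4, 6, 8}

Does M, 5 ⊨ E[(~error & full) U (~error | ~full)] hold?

Sat(~error) = {1, 3, 5, 7}
Sat(~error & full) = {1, 5, 7}
Sat(~full) = {3, 6, 8}
Sat(~error | ~full) = {1, 3, 5, 6, 7, 8}
E[(~error & full) U (~error | ~full)]: least fixpoint, start Z0 = Sat((~error | ~full)) = {1, 3, 5, 6, 7, 8}, add states in Sat(~error & full) with some successor in Z. Already a fixed point.
Sat(E[(~error & full) U (~error | ~full)]) = {1, 3, 5, 6, 7, 8}
5 ∈ Sat(E[(~error & full) U (~error | ~full)]) = {1, 3, 5, 6, 7, 8}, so the formula holds at 5.

Yes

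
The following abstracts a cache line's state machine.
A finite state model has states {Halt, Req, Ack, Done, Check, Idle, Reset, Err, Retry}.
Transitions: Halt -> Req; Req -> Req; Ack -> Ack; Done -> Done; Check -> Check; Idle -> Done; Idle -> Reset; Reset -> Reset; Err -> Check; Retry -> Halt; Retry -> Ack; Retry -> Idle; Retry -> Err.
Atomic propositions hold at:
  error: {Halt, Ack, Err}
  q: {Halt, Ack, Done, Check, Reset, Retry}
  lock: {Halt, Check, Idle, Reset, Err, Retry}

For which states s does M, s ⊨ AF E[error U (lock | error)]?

Sat(lock | error) = {Halt, Ack, Check, Idle, Reset, Err, Retry}
E[error U (lock | error)]: least fixpoint, start Z0 = Sat((lock | error)) = {Halt, Ack, Check, Idle, Reset, Err, Retry}, add states in Sat(error) with some successor in Z. Already a fixed point.
Sat(E[error U (lock | error)]) = {Halt, Ack, Check, Idle, Reset, Err, Retry}
AF E[error U (lock | error)]: least fixpoint, start Z0 = {Halt, Ack, Check, Idle, Reset, Err, Retry}, add states with every successor in Z. Already a fixed point.
Sat(AF E[error U (lock | error)]) = {Halt, Ack, Check, Idle, Reset, Err, Retry}

{Halt, Ack, Check, Idle, Reset, Err, Retry}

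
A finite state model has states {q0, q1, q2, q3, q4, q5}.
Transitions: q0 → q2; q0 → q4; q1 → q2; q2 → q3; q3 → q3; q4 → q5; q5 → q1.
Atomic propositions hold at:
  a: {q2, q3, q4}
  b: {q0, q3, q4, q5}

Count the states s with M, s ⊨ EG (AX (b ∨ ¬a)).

2

Sat(¬a) = {q0, q1, q5}
Sat(b ∨ ¬a) = {q0, q1, q3, q4, q5}
Sat(AX (b ∨ ¬a)) = {s : every successor in {q0, q1, q3, q4, q5}} = {q2, q3, q4, q5}
EG (AX (b ∨ ¬a)): greatest fixpoint, start Z0 = {q2, q3, q4, q5}, keep only states in Sat with some successor in Z. Z1 = {q2, q3, q4}; Z2 = {q2, q3}; fixed.
Sat(EG (AX (b ∨ ¬a))) = {q2, q3}
|Sat(EG (AX (b ∨ ¬a)))| = |{q2, q3}| = 2.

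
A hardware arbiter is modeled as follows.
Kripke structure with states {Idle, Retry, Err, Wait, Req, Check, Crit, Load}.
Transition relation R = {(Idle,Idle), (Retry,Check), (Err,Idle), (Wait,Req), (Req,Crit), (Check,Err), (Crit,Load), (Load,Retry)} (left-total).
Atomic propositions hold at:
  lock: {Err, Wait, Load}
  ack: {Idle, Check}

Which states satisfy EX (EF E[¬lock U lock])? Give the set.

{Retry, Wait, Req, Check, Crit, Load}

Sat(¬lock) = {Idle, Retry, Req, Check, Crit}
E[¬lock U lock]: least fixpoint, start Z0 = Sat(lock) = {Err, Wait, Load}, add states in Sat(¬lock) with some successor in Z. Z1 = {Err, Wait, Check, Crit, Load}; Z2 = {Retry, Err, Wait, Req, Check, Crit, Load}; fixed.
Sat(E[¬lock U lock]) = {Retry, Err, Wait, Req, Check, Crit, Load}
EF E[¬lock U lock]: least fixpoint, start Z0 = {Retry, Err, Wait, Req, Check, Crit, Load}, add states with some successor in Z. Already a fixed point.
Sat(EF E[¬lock U lock]) = {Retry, Err, Wait, Req, Check, Crit, Load}
Sat(EX (EF E[¬lock U lock])) = {s : some successor in {Retry, Err, Wait, Req, Check, Crit, Load}} = {Retry, Wait, Req, Check, Crit, Load}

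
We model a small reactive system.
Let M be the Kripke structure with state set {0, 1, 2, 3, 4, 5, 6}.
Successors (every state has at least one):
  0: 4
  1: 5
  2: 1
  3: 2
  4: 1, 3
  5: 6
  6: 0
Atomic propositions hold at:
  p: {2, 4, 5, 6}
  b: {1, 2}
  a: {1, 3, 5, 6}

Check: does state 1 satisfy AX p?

Sat(AX p) = {s : every successor in {2, 4, 5, 6}} = {0, 1, 3, 5}
1 ∈ Sat(AX p) = {0, 1, 3, 5}, so the formula holds at 1.

Yes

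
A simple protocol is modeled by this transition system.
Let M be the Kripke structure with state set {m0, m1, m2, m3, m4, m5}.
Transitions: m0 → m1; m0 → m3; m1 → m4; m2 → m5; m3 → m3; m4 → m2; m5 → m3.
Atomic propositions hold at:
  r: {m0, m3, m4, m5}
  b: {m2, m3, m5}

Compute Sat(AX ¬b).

Sat(¬b) = {m0, m1, m4}
Sat(AX ¬b) = {s : every successor in {m0, m1, m4}} = {m1}

{m1}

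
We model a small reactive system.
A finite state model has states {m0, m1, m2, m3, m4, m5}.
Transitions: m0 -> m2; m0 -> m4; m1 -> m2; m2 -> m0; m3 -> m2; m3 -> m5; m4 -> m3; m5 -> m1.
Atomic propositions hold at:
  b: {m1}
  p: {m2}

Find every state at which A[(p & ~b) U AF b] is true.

Sat(~b) = {m0, m2, m3, m4, m5}
Sat(p & ~b) = {m2}
AF b: least fixpoint, start Z0 = {m1}, add states with every successor in Z. Z1 = {m1, m5}; fixed.
Sat(AF b) = {m1, m5}
A[(p & ~b) U AF b]: least fixpoint, start Z0 = Sat(AF b) = {m1, m5}, add states in Sat(p & ~b) with every successor in Z. Already a fixed point.
Sat(A[(p & ~b) U AF b]) = {m1, m5}

{m1, m5}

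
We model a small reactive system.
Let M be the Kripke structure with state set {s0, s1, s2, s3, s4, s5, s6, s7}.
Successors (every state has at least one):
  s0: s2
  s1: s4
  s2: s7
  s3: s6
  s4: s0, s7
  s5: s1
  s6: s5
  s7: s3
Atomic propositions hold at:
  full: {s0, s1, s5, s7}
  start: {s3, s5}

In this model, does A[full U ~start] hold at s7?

Sat(~start) = {s0, s1, s2, s4, s6, s7}
A[full U ~start]: least fixpoint, start Z0 = Sat(~start) = {s0, s1, s2, s4, s6, s7}, add states in Sat(full) with every successor in Z. Z1 = {s0, s1, s2, s4, s5, s6, s7}; fixed.
Sat(A[full U ~start]) = {s0, s1, s2, s4, s5, s6, s7}
s7 ∈ Sat(A[full U ~start]) = {s0, s1, s2, s4, s5, s6, s7}, so the formula holds at s7.

Yes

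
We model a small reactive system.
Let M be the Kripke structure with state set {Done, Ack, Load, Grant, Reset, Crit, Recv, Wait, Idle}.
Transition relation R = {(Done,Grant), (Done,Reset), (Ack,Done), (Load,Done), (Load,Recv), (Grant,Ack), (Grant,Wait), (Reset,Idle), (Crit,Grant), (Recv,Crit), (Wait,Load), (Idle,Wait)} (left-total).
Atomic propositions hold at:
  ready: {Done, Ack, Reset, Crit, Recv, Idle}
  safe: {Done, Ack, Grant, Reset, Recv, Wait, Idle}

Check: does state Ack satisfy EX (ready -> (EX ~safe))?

No

Sat(~safe) = {Load, Crit}
Sat(EX ~safe) = {s : some successor in {Load, Crit}} = {Recv, Wait}
Sat(ready -> (EX ~safe)) = {Load, Grant, Recv, Wait}
Sat(EX (ready -> (EX ~safe))) = {s : some successor in {Load, Grant, Recv, Wait}} = {Done, Load, Grant, Crit, Wait, Idle}
Ack ∉ Sat(EX (ready -> (EX ~safe))) = {Done, Load, Grant, Crit, Wait, Idle}, so the formula does not hold at Ack.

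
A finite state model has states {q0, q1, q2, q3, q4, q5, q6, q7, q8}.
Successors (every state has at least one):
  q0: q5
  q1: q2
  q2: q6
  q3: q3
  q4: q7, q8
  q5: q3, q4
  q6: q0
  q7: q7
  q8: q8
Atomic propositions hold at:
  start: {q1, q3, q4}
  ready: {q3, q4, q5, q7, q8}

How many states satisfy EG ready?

EG ready: greatest fixpoint, start Z0 = {q3, q4, q5, q7, q8}, keep only states in Sat with some successor in Z. Already a fixed point.
Sat(EG ready) = {q3, q4, q5, q7, q8}
|Sat(EG ready)| = |{q3, q4, q5, q7, q8}| = 5.

5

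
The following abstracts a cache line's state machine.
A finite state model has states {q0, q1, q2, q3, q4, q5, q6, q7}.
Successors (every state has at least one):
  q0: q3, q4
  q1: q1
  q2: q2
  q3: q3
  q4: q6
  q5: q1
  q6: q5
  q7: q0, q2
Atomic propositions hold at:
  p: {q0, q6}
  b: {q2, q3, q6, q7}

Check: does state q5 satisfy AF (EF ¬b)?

Yes

Sat(¬b) = {q0, q1, q4, q5}
EF ¬b: least fixpoint, start Z0 = {q0, q1, q4, q5}, add states with some successor in Z. Z1 = {q0, q1, q4, q5, q6, q7}; fixed.
Sat(EF ¬b) = {q0, q1, q4, q5, q6, q7}
AF (EF ¬b): least fixpoint, start Z0 = {q0, q1, q4, q5, q6, q7}, add states with every successor in Z. Already a fixed point.
Sat(AF (EF ¬b)) = {q0, q1, q4, q5, q6, q7}
q5 ∈ Sat(AF (EF ¬b)) = {q0, q1, q4, q5, q6, q7}, so the formula holds at q5.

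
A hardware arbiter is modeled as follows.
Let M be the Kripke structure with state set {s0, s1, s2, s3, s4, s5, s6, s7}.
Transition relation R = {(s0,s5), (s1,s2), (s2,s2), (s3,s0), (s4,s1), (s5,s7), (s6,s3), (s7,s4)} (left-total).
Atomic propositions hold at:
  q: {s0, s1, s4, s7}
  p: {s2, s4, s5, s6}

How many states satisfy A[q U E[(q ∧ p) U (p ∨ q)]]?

Sat(q ∧ p) = {s4}
Sat(p ∨ q) = {s0, s1, s2, s4, s5, s6, s7}
E[(q ∧ p) U (p ∨ q)]: least fixpoint, start Z0 = Sat((p ∨ q)) = {s0, s1, s2, s4, s5, s6, s7}, add states in Sat(q ∧ p) with some successor in Z. Already a fixed point.
Sat(E[(q ∧ p) U (p ∨ q)]) = {s0, s1, s2, s4, s5, s6, s7}
A[q U E[(q ∧ p) U (p ∨ q)]]: least fixpoint, start Z0 = Sat(E[(q ∧ p) U (p ∨ q)]) = {s0, s1, s2, s4, s5, s6, s7}, add states in Sat(q) with every successor in Z. Already a fixed point.
Sat(A[q U E[(q ∧ p) U (p ∨ q)]]) = {s0, s1, s2, s4, s5, s6, s7}
|Sat(A[q U E[(q ∧ p) U (p ∨ q)]])| = |{s0, s1, s2, s4, s5, s6, s7}| = 7.

7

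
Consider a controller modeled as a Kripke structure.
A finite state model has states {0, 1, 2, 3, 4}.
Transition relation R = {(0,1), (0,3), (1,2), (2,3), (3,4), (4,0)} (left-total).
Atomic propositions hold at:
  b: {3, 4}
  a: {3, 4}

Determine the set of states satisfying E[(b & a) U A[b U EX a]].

Sat(b & a) = {3, 4}
Sat(EX a) = {s : some successor in {3, 4}} = {0, 2, 3}
A[b U EX a]: least fixpoint, start Z0 = Sat(EX a) = {0, 2, 3}, add states in Sat(b) with every successor in Z. Z1 = {0, 2, 3, 4}; fixed.
Sat(A[b U EX a]) = {0, 2, 3, 4}
E[(b & a) U A[b U EX a]]: least fixpoint, start Z0 = Sat(A[b U EX a]) = {0, 2, 3, 4}, add states in Sat(b & a) with some successor in Z. Already a fixed point.
Sat(E[(b & a) U A[b U EX a]]) = {0, 2, 3, 4}

{0, 2, 3, 4}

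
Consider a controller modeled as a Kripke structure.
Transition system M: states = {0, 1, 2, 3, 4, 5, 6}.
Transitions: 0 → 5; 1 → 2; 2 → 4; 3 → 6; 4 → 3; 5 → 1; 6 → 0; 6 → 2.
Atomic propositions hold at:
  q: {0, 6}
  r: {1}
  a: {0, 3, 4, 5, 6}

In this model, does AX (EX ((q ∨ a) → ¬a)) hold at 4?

Sat(q ∨ a) = {0, 3, 4, 5, 6}
Sat(¬a) = {1, 2}
Sat((q ∨ a) → ¬a) = {1, 2}
Sat(EX ((q ∨ a) → ¬a)) = {s : some successor in {1, 2}} = {1, 5, 6}
Sat(AX (EX ((q ∨ a) → ¬a))) = {s : every successor in {1, 5, 6}} = {0, 3, 5}
4 ∉ Sat(AX (EX ((q ∨ a) → ¬a))) = {0, 3, 5}, so the formula does not hold at 4.

No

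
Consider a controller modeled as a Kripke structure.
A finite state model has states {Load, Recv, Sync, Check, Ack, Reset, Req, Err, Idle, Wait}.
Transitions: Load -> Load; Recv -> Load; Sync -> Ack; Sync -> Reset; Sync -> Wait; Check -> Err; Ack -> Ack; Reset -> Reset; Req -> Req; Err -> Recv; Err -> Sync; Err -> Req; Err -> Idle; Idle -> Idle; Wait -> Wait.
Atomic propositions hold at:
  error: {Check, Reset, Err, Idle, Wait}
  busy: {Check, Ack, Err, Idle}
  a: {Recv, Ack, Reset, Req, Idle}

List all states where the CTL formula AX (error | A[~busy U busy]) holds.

Sat(~busy) = {Load, Recv, Sync, Reset, Req, Wait}
A[~busy U busy]: least fixpoint, start Z0 = Sat(busy) = {Check, Ack, Err, Idle}, add states in Sat(~busy) with every successor in Z. Already a fixed point.
Sat(A[~busy U busy]) = {Check, Ack, Err, Idle}
Sat(error | A[~busy U busy]) = {Check, Ack, Reset, Err, Idle, Wait}
Sat(AX (error | A[~busy U busy])) = {s : every successor in {Check, Ack, Reset, Err, Idle, Wait}} = {Sync, Check, Ack, Reset, Idle, Wait}

{Sync, Check, Ack, Reset, Idle, Wait}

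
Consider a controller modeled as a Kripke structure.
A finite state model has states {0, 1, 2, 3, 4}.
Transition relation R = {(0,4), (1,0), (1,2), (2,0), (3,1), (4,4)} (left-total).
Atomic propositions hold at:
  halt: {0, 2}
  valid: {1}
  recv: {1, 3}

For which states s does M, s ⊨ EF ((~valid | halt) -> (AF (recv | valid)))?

{1, 3}

Sat(~valid) = {0, 2, 3, 4}
Sat(~valid | halt) = {0, 2, 3, 4}
Sat(recv | valid) = {1, 3}
AF (recv | valid): least fixpoint, start Z0 = {1, 3}, add states with every successor in Z. Already a fixed point.
Sat(AF (recv | valid)) = {1, 3}
Sat((~valid | halt) -> (AF (recv | valid))) = {1, 3}
EF ((~valid | halt) -> (AF (recv | valid))): least fixpoint, start Z0 = {1, 3}, add states with some successor in Z. Already a fixed point.
Sat(EF ((~valid | halt) -> (AF (recv | valid)))) = {1, 3}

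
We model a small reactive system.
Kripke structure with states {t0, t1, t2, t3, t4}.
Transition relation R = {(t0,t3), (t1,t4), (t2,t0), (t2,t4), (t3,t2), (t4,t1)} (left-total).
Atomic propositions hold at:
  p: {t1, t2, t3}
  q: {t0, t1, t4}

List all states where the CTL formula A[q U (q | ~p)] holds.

{t0, t1, t4}

Sat(~p) = {t0, t4}
Sat(q | ~p) = {t0, t1, t4}
A[q U (q | ~p)]: least fixpoint, start Z0 = Sat((q | ~p)) = {t0, t1, t4}, add states in Sat(q) with every successor in Z. Already a fixed point.
Sat(A[q U (q | ~p)]) = {t0, t1, t4}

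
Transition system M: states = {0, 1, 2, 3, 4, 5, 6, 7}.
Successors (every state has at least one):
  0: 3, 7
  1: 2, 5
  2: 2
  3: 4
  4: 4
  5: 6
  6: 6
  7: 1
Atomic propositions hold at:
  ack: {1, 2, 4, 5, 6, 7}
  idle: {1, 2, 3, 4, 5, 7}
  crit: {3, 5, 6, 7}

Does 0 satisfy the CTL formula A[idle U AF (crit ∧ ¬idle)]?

Sat(¬idle) = {0, 6}
Sat(crit ∧ ¬idle) = {6}
AF (crit ∧ ¬idle): least fixpoint, start Z0 = {6}, add states with every successor in Z. Z1 = {5, 6}; fixed.
Sat(AF (crit ∧ ¬idle)) = {5, 6}
A[idle U AF (crit ∧ ¬idle)]: least fixpoint, start Z0 = Sat(AF (crit ∧ ¬idle)) = {5, 6}, add states in Sat(idle) with every successor in Z. Already a fixed point.
Sat(A[idle U AF (crit ∧ ¬idle)]) = {5, 6}
0 ∉ Sat(A[idle U AF (crit ∧ ¬idle)]) = {5, 6}, so the formula does not hold at 0.

No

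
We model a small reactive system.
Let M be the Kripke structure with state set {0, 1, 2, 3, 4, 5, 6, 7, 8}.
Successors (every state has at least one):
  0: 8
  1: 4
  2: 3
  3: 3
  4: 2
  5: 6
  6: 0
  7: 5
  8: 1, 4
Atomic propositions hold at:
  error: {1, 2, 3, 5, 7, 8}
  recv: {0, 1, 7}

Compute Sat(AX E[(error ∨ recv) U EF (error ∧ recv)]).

Sat(error ∨ recv) = {0, 1, 2, 3, 5, 7, 8}
Sat(error ∧ recv) = {1, 7}
EF (error ∧ recv): least fixpoint, start Z0 = {1, 7}, add states with some successor in Z. Z1 = {1, 7, 8}; Z2 = {0, 1, 7, 8}; Z3 = {0, 1, 6, 7, 8}; Z4 = {0, 1, 5, 6, 7, 8}; fixed.
Sat(EF (error ∧ recv)) = {0, 1, 5, 6, 7, 8}
E[(error ∨ recv) U EF (error ∧ recv)]: least fixpoint, start Z0 = Sat(EF (error ∧ recv)) = {0, 1, 5, 6, 7, 8}, add states in Sat(error ∨ recv) with some successor in Z. Already a fixed point.
Sat(E[(error ∨ recv) U EF (error ∧ recv)]) = {0, 1, 5, 6, 7, 8}
Sat(AX E[(error ∨ recv) U EF (error ∧ recv)]) = {s : every successor in {0, 1, 5, 6, 7, 8}} = {0, 5, 6, 7}

{0, 5, 6, 7}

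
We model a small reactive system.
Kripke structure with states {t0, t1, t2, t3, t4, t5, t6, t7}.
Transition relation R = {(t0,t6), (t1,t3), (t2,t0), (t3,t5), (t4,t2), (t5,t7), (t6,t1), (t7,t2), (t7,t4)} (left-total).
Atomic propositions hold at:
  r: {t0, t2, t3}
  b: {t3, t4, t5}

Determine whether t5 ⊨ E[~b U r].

Sat(~b) = {t0, t1, t2, t6, t7}
E[~b U r]: least fixpoint, start Z0 = Sat(r) = {t0, t2, t3}, add states in Sat(~b) with some successor in Z. Z1 = {t0, t1, t2, t3, t7}; Z2 = {t0, t1, t2, t3, t6, t7}; fixed.
Sat(E[~b U r]) = {t0, t1, t2, t3, t6, t7}
t5 ∉ Sat(E[~b U r]) = {t0, t1, t2, t3, t6, t7}, so the formula does not hold at t5.

No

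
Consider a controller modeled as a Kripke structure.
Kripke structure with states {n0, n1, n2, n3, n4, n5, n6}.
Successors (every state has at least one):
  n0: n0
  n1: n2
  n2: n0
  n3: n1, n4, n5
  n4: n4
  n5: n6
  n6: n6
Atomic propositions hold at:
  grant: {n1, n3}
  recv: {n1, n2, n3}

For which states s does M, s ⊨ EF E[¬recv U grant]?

Sat(¬recv) = {n0, n4, n5, n6}
E[¬recv U grant]: least fixpoint, start Z0 = Sat(grant) = {n1, n3}, add states in Sat(¬recv) with some successor in Z. Already a fixed point.
Sat(E[¬recv U grant]) = {n1, n3}
EF E[¬recv U grant]: least fixpoint, start Z0 = {n1, n3}, add states with some successor in Z. Already a fixed point.
Sat(EF E[¬recv U grant]) = {n1, n3}

{n1, n3}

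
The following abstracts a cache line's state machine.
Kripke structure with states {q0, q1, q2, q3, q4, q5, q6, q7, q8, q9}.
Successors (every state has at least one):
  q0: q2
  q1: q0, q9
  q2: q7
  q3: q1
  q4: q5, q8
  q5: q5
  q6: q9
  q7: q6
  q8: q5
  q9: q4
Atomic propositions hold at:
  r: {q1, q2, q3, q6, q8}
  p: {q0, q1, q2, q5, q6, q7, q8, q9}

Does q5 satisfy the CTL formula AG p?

Yes

AG p: greatest fixpoint, start Z0 = {q0, q1, q2, q5, q6, q7, q8, q9}, keep only states in Sat with every successor in Z. Z1 = {q0, q1, q2, q5, q6, q7, q8}; Z2 = {q0, q2, q5, q7, q8}; Z3 = {q0, q2, q5, q8}; Z4 = {q0, q5, q8}; Z5 = {q5, q8}; fixed.
Sat(AG p) = {q5, q8}
q5 ∈ Sat(AG p) = {q5, q8}, so the formula holds at q5.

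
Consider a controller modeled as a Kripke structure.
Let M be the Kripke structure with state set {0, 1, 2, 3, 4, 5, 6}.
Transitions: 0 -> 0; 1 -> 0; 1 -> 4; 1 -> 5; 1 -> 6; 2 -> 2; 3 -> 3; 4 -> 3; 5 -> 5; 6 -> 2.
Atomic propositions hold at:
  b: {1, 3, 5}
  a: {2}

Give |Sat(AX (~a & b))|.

3

Sat(~a) = {0, 1, 3, 4, 5, 6}
Sat(~a & b) = {1, 3, 5}
Sat(AX (~a & b)) = {s : every successor in {1, 3, 5}} = {3, 4, 5}
|Sat(AX (~a & b))| = |{3, 4, 5}| = 3.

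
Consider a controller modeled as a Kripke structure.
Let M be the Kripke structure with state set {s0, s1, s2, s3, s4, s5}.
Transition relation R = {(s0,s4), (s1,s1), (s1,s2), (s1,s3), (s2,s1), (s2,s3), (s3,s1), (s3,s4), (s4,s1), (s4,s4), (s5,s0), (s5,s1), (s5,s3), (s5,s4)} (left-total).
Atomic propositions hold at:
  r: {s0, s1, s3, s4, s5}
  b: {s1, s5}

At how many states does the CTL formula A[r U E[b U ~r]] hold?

3

Sat(~r) = {s2}
E[b U ~r]: least fixpoint, start Z0 = Sat(~r) = {s2}, add states in Sat(b) with some successor in Z. Z1 = {s1, s2}; Z2 = {s1, s2, s5}; fixed.
Sat(E[b U ~r]) = {s1, s2, s5}
A[r U E[b U ~r]]: least fixpoint, start Z0 = Sat(E[b U ~r]) = {s1, s2, s5}, add states in Sat(r) with every successor in Z. Already a fixed point.
Sat(A[r U E[b U ~r]]) = {s1, s2, s5}
|Sat(A[r U E[b U ~r]])| = |{s1, s2, s5}| = 3.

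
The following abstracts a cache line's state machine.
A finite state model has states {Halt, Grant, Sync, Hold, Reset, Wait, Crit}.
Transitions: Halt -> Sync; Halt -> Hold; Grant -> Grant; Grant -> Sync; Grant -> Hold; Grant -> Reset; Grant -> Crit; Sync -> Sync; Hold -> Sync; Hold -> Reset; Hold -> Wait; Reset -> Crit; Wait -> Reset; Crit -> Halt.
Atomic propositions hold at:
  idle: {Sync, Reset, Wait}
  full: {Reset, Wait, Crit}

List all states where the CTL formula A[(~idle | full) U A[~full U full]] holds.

{Reset, Wait, Crit}

Sat(~idle) = {Halt, Grant, Hold, Crit}
Sat(~idle | full) = {Halt, Grant, Hold, Reset, Wait, Crit}
Sat(~full) = {Halt, Grant, Sync, Hold}
A[~full U full]: least fixpoint, start Z0 = Sat(full) = {Reset, Wait, Crit}, add states in Sat(~full) with every successor in Z. Already a fixed point.
Sat(A[~full U full]) = {Reset, Wait, Crit}
A[(~idle | full) U A[~full U full]]: least fixpoint, start Z0 = Sat(A[~full U full]) = {Reset, Wait, Crit}, add states in Sat(~idle | full) with every successor in Z. Already a fixed point.
Sat(A[(~idle | full) U A[~full U full]]) = {Reset, Wait, Crit}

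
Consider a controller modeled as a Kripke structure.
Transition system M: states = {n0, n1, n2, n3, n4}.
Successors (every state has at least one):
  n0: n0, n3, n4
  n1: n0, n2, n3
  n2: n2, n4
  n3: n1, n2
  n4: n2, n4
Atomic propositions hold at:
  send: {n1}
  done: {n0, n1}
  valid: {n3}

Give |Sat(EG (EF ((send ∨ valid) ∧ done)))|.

Sat(send ∨ valid) = {n1, n3}
Sat((send ∨ valid) ∧ done) = {n1}
EF ((send ∨ valid) ∧ done): least fixpoint, start Z0 = {n1}, add states with some successor in Z. Z1 = {n1, n3}; Z2 = {n0, n1, n3}; fixed.
Sat(EF ((send ∨ valid) ∧ done)) = {n0, n1, n3}
EG (EF ((send ∨ valid) ∧ done)): greatest fixpoint, start Z0 = {n0, n1, n3}, keep only states in Sat with some successor in Z. Already a fixed point.
Sat(EG (EF ((send ∨ valid) ∧ done))) = {n0, n1, n3}
|Sat(EG (EF ((send ∨ valid) ∧ done)))| = |{n0, n1, n3}| = 3.

3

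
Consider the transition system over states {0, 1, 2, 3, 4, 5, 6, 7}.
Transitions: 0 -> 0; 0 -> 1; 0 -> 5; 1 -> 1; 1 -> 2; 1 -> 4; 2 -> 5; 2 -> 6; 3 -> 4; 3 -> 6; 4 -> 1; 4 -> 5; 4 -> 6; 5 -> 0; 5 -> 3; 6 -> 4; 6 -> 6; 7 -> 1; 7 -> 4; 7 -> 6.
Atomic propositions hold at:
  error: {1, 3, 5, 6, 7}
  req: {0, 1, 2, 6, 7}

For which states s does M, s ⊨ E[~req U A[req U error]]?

Sat(~req) = {3, 4, 5}
A[req U error]: least fixpoint, start Z0 = Sat(error) = {1, 3, 5, 6, 7}, add states in Sat(req) with every successor in Z. Z1 = {1, 2, 3, 5, 6, 7}; fixed.
Sat(A[req U error]) = {1, 2, 3, 5, 6, 7}
E[~req U A[req U error]]: least fixpoint, start Z0 = Sat(A[req U error]) = {1, 2, 3, 5, 6, 7}, add states in Sat(~req) with some successor in Z. Z1 = {1, 2, 3, 4, 5, 6, 7}; fixed.
Sat(E[~req U A[req U error]]) = {1, 2, 3, 4, 5, 6, 7}

{1, 2, 3, 4, 5, 6, 7}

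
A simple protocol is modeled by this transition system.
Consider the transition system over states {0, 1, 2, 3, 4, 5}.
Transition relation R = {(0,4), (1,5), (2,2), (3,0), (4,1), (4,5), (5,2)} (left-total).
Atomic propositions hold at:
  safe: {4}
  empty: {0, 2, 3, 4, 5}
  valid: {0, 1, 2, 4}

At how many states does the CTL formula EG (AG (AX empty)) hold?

Sat(AX empty) = {s : every successor in {0, 2, 3, 4, 5}} = {0, 1, 2, 3, 5}
AG (AX empty): greatest fixpoint, start Z0 = {0, 1, 2, 3, 5}, keep only states in Sat with every successor in Z. Z1 = {1, 2, 3, 5}; Z2 = {1, 2, 5}; fixed.
Sat(AG (AX empty)) = {1, 2, 5}
EG (AG (AX empty)): greatest fixpoint, start Z0 = {1, 2, 5}, keep only states in Sat with some successor in Z. Already a fixed point.
Sat(EG (AG (AX empty))) = {1, 2, 5}
|Sat(EG (AG (AX empty)))| = |{1, 2, 5}| = 3.

3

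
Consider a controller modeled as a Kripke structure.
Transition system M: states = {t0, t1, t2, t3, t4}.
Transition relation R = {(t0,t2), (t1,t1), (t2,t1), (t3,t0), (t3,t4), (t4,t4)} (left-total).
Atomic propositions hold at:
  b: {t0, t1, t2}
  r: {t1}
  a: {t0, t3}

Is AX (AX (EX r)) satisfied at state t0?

Sat(EX r) = {s : some successor in {t1}} = {t1, t2}
Sat(AX (EX r)) = {s : every successor in {t1, t2}} = {t0, t1, t2}
Sat(AX (AX (EX r))) = {s : every successor in {t0, t1, t2}} = {t0, t1, t2}
t0 ∈ Sat(AX (AX (EX r))) = {t0, t1, t2}, so the formula holds at t0.

Yes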